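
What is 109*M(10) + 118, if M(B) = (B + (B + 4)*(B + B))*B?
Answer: 316218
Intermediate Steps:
M(B) = B*(B + 2*B*(4 + B)) (M(B) = (B + (4 + B)*(2*B))*B = (B + 2*B*(4 + B))*B = B*(B + 2*B*(4 + B)))
109*M(10) + 118 = 109*(10²*(9 + 2*10)) + 118 = 109*(100*(9 + 20)) + 118 = 109*(100*29) + 118 = 109*2900 + 118 = 316100 + 118 = 316218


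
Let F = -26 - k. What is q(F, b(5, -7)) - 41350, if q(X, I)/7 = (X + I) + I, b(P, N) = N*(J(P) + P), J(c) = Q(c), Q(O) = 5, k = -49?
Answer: -42169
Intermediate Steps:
J(c) = 5
F = 23 (F = -26 - 1*(-49) = -26 + 49 = 23)
b(P, N) = N*(5 + P)
q(X, I) = 7*X + 14*I (q(X, I) = 7*((X + I) + I) = 7*((I + X) + I) = 7*(X + 2*I) = 7*X + 14*I)
q(F, b(5, -7)) - 41350 = (7*23 + 14*(-7*(5 + 5))) - 41350 = (161 + 14*(-7*10)) - 41350 = (161 + 14*(-70)) - 41350 = (161 - 980) - 41350 = -819 - 41350 = -42169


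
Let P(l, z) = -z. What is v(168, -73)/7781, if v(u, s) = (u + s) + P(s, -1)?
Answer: 96/7781 ≈ 0.012338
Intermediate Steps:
v(u, s) = 1 + s + u (v(u, s) = (u + s) - 1*(-1) = (s + u) + 1 = 1 + s + u)
v(168, -73)/7781 = (1 - 73 + 168)/7781 = 96*(1/7781) = 96/7781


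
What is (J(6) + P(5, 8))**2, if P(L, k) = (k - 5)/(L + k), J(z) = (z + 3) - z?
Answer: 1764/169 ≈ 10.438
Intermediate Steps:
J(z) = 3 (J(z) = (3 + z) - z = 3)
P(L, k) = (-5 + k)/(L + k)
(J(6) + P(5, 8))**2 = (3 + (-5 + 8)/(5 + 8))**2 = (3 + 3/13)**2 = (42/13)**2 = 1764/169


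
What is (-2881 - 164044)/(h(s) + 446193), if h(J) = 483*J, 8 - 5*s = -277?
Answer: -166925/473724 ≈ -0.35237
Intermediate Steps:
s = 57 (s = 8/5 - ⅕*(-277) = 8/5 + 277/5 = 57)
(-2881 - 164044)/(h(s) + 446193) = (-2881 - 164044)/(483*57 + 446193) = -166925/(27531 + 446193) = -166925/473724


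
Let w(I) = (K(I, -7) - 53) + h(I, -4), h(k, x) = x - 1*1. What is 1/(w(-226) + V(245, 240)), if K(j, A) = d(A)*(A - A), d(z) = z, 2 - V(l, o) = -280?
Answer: 1/224 ≈ 0.0044643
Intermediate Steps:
V(l, o) = 282 (V(l, o) = 2 - 1*(-280) = 2 + 280 = 282)
h(k, x) = -1 + x (h(k, x) = x - 1 = -1 + x)
K(j, A) = 0 (K(j, A) = A*(A - A) = A*0 = 0)
w(I) = -58 (w(I) = (0 - 53) + (-1 - 4) = -53 - 5 = -58)
1/(w(-226) + V(245, 240)) = 1/(-58 + 282) = 1/224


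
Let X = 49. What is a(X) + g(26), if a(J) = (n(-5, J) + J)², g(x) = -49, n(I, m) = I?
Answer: 1887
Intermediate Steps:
a(J) = (-5 + J)²
a(X) + g(26) = (-5 + 49)² - 49 = 44² - 49 = 1936 - 49 = 1887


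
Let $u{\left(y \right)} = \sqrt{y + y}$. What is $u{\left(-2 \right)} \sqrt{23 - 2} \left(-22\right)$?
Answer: $- 44 i \sqrt{21} \approx - 201.63 i$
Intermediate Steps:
$u{\left(y \right)} = \sqrt{2} \sqrt{y}$ ($u{\left(y \right)} = \sqrt{2 y} = \sqrt{2} \sqrt{y}$)
$u{\left(-2 \right)} \sqrt{23 - 2} \left(-22\right) = \sqrt{2} \sqrt{-2} \sqrt{23 - 2} \left(-22\right) = \sqrt{2} i \sqrt{2} \sqrt{21} \left(-22\right) = 2 i \sqrt{21} \left(-22\right) = - 44 i \sqrt{21}$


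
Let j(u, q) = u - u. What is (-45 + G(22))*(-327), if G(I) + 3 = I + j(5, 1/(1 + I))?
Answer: 8502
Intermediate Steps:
j(u, q) = 0
G(I) = -3 + I (G(I) = -3 + (I + 0) = -3 + I)
(-45 + G(22))*(-327) = (-45 + (-3 + 22))*(-327) = (-45 + 19)*(-327) = -26*(-327) = 8502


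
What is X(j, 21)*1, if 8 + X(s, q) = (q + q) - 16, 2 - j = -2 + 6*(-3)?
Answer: 18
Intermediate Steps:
j = 22 (j = 2 - (-2 + 6*(-3)) = 2 - (-2 - 18) = 2 - 1*(-20) = 2 + 20 = 22)
X(s, q) = -24 + 2*q (X(s, q) = -8 + ((q + q) - 16) = -8 + (2*q - 16) = -8 + (-16 + 2*q) = -24 + 2*q)
X(j, 21)*1 = (-24 + 2*21)*1 = (-24 + 42)*1 = 18*1 = 18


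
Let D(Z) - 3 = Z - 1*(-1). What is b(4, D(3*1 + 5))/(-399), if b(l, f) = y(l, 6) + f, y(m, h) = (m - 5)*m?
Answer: -8/399 ≈ -0.020050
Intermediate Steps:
D(Z) = 4 + Z (D(Z) = 3 + (Z - 1*(-1)) = 3 + (Z + 1) = 3 + (1 + Z) = 4 + Z)
y(m, h) = m*(-5 + m) (y(m, h) = (-5 + m)*m = m*(-5 + m))
b(l, f) = f + l*(-5 + l) (b(l, f) = l*(-5 + l) + f = f + l*(-5 + l))
b(4, D(3*1 + 5))/(-399) = ((4 + (3*1 + 5)) + 4*(-5 + 4))/(-399) = ((4 + (3 + 5)) + 4*(-1))*(-1/399) = ((4 + 8) - 4)*(-1/399) = (12 - 4)*(-1/399) = 8*(-1/399) = -8/399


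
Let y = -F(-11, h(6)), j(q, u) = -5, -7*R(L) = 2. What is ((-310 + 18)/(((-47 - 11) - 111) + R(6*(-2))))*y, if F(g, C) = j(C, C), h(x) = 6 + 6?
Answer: 2044/237 ≈ 8.6245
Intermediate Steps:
R(L) = -2/7 (R(L) = -⅐*2 = -2/7)
h(x) = 12
F(g, C) = -5
y = 5 (y = -1*(-5) = 5)
((-310 + 18)/(((-47 - 11) - 111) + R(6*(-2))))*y = ((-310 + 18)/(((-47 - 11) - 111) - 2/7))*5 = -292/((-58 - 111) - 2/7)*5 = -292/(-169 - 2/7)*5 = -292/(-1185/7)*5 = -292*(-7/1185)*5 = (2044/1185)*5 = 2044/237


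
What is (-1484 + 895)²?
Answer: 346921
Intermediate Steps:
(-1484 + 895)² = (-589)² = 346921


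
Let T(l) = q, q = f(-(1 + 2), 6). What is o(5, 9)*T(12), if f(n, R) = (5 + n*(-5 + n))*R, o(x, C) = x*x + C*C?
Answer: 18444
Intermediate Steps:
o(x, C) = C**2 + x**2 (o(x, C) = x**2 + C**2 = C**2 + x**2)
f(n, R) = R*(5 + n*(-5 + n))
q = 174 (q = 6*(5 + (-(1 + 2))**2 - (-5)*(1 + 2)) = 6*(5 + (-1*3)**2 - (-5)*3) = 6*(5 + (-3)**2 - 5*(-3)) = 6*(5 + 9 + 15) = 6*29 = 174)
T(l) = 174
o(5, 9)*T(12) = (9**2 + 5**2)*174 = (81 + 25)*174 = 106*174 = 18444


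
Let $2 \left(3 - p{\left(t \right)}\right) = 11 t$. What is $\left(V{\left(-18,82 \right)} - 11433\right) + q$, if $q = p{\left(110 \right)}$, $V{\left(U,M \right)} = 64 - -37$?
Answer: $-11934$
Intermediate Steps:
$p{\left(t \right)} = 3 - \frac{11 t}{2}$
$V{\left(U,M \right)} = 101$ ($V{\left(U,M \right)} = 64 + 37 = 101$)
$q = -602$ ($q = 3 - 605 = -602$)
$\left(V{\left(-18,82 \right)} - 11433\right) + q = \left(101 - 11433\right) - 602 = -11332 - 602 = -11934$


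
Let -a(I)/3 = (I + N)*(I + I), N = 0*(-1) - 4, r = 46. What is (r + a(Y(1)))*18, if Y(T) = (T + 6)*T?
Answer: -1440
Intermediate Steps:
N = -4 (N = 0 - 4 = -4)
Y(T) = T*(6 + T) (Y(T) = (6 + T)*T = T*(6 + T))
a(I) = -6*I*(-4 + I) (a(I) = -3*(I - 4)*(I + I) = -3*(-4 + I)*2*I = -6*I*(-4 + I))
(r + a(Y(1)))*18 = (46 + 6*(1*(6 + 1))*(4 - (6 + 1)))*18 = (46 + 6*(1*7)*(4 - 7))*18 = (46 + 6*7*(4 - 1*7))*18 = (46 + 6*7*(4 - 7))*18 = (46 + 6*7*(-3))*18 = (46 - 126)*18 = -80*18 = -1440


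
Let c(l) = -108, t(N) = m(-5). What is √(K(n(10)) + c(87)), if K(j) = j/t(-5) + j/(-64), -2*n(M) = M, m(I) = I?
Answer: I*√6843/8 ≈ 10.34*I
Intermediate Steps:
t(N) = -5
n(M) = -M/2
K(j) = -69*j/320 (K(j) = j/(-5) + j/(-64) = j*(-⅕) + j*(-1/64) = -j/5 - j/64 = -69*j/320)
√(K(n(10)) + c(87)) = √(-(-69)*10/640 - 108) = √(-69/320*(-5) - 108) = √(69/64 - 108) = √(-6843/64) = I*√6843/8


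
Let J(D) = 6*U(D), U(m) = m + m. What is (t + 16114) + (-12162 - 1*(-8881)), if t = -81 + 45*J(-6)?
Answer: 9512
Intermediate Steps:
U(m) = 2*m
J(D) = 12*D (J(D) = 6*(2*D) = 12*D)
t = -3321 (t = -81 + 45*(12*(-6)) = -81 + 45*(-72) = -81 - 3240 = -3321)
(t + 16114) + (-12162 - 1*(-8881)) = (-3321 + 16114) + (-12162 - 1*(-8881)) = 12793 + (-12162 + 8881) = 12793 - 3281 = 9512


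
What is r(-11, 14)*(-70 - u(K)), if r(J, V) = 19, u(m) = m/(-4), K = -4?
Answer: -1349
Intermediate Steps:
u(m) = -m/4 (u(m) = m*(-¼) = -m/4)
r(-11, 14)*(-70 - u(K)) = 19*(-70 - (-1)*(-4)/4) = 19*(-70 - 1*1) = 19*(-70 - 1) = 19*(-71) = -1349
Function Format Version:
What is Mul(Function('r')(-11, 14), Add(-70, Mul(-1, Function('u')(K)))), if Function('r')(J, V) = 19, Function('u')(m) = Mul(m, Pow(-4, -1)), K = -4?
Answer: -1349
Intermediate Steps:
Function('u')(m) = Mul(Rational(-1, 4), m) (Function('u')(m) = Mul(m, Rational(-1, 4)) = Mul(Rational(-1, 4), m))
Mul(Function('r')(-11, 14), Add(-70, Mul(-1, Function('u')(K)))) = Mul(19, Add(-70, Mul(-1, Mul(Rational(-1, 4), -4)))) = Mul(19, Add(-70, Mul(-1, 1))) = Mul(19, Add(-70, -1)) = Mul(19, -71) = -1349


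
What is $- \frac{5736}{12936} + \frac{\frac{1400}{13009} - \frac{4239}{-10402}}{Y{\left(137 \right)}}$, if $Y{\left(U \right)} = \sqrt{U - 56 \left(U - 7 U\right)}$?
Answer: $- \frac{239}{539} + \frac{69707951 \sqrt{46169}}{6247571443442} \approx -0.44102$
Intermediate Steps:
$Y{\left(U \right)} = \sqrt{337} \sqrt{U}$ ($Y{\left(U \right)} = \sqrt{U - 56 \left(- 6 U\right)} = \sqrt{U + 336 U} = \sqrt{337 U} = \sqrt{337} \sqrt{U}$)
$- \frac{5736}{12936} + \frac{\frac{1400}{13009} - \frac{4239}{-10402}}{Y{\left(137 \right)}} = - \frac{5736}{12936} + \frac{\frac{1400}{13009} - \frac{4239}{-10402}}{\sqrt{337} \sqrt{137}} = \left(-5736\right) \frac{1}{12936} + \frac{1400 \cdot \frac{1}{13009} - - \frac{4239}{10402}}{\sqrt{46169}} = - \frac{239}{539} + \left(\frac{1400}{13009} + \frac{4239}{10402}\right) \frac{\sqrt{46169}}{46169} = - \frac{239}{539} + \frac{69707951 \frac{\sqrt{46169}}{46169}}{135319618} = - \frac{239}{539} + \frac{69707951 \sqrt{46169}}{6247571443442}$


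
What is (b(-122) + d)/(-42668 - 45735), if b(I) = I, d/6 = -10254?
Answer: 61646/88403 ≈ 0.69733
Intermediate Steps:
d = -61524 (d = 6*(-10254) = -61524)
(b(-122) + d)/(-42668 - 45735) = (-122 - 61524)/(-42668 - 45735) = -61646/(-88403) = -61646*(-1/88403) = 61646/88403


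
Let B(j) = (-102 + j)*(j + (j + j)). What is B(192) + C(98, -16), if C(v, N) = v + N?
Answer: 51922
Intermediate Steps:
C(v, N) = N + v
B(j) = 3*j*(-102 + j) (B(j) = (-102 + j)*(j + 2*j) = (-102 + j)*(3*j) = 3*j*(-102 + j))
B(192) + C(98, -16) = 3*192*(-102 + 192) + (-16 + 98) = 3*192*90 + 82 = 51840 + 82 = 51922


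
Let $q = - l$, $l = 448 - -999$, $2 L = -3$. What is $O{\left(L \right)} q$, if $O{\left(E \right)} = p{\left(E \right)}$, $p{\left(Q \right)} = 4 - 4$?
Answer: $0$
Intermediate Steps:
$L = - \frac{3}{2}$ ($L = \frac{1}{2} \left(-3\right) = - \frac{3}{2} \approx -1.5$)
$p{\left(Q \right)} = 0$ ($p{\left(Q \right)} = 4 - 4 = 0$)
$l = 1447$ ($l = 448 + 999 = 1447$)
$O{\left(E \right)} = 0$
$q = -1447$ ($q = \left(-1\right) 1447 = -1447$)
$O{\left(L \right)} q = 0 \left(-1447\right) = 0$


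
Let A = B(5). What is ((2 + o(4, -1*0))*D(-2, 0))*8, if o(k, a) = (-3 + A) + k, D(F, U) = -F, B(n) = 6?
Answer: 144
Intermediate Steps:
A = 6
o(k, a) = 3 + k (o(k, a) = (-3 + 6) + k = 3 + k)
((2 + o(4, -1*0))*D(-2, 0))*8 = ((2 + (3 + 4))*(-1*(-2)))*8 = ((2 + 7)*2)*8 = (9*2)*8 = 18*8 = 144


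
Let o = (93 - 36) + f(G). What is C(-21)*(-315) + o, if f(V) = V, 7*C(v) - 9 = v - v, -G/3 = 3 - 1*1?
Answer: -354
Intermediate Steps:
G = -6 (G = -3*(3 - 1*1) = -3*(3 - 1) = -3*2 = -6)
C(v) = 9/7 (C(v) = 9/7 + (v - v)/7 = 9/7 + (⅐)*0 = 9/7 + 0 = 9/7)
o = 51 (o = (93 - 36) - 6 = 57 - 6 = 51)
C(-21)*(-315) + o = (9/7)*(-315) + 51 = -405 + 51 = -354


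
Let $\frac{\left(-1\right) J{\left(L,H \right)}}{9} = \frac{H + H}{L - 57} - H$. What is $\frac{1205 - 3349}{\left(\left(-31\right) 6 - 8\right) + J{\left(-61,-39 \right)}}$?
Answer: $\frac{63248}{16253} \approx 3.8915$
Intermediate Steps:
$J{\left(L,H \right)} = 9 H - \frac{18 H}{-57 + L}$ ($J{\left(L,H \right)} = - 9 \left(\frac{H + H}{L - 57} - H\right) = - 9 \left(\frac{2 H}{-57 + L} - H\right) = - 9 \left(- H + \frac{2 H}{-57 + L}\right) = 9 H - \frac{18 H}{-57 + L}$)
$\frac{1205 - 3349}{\left(\left(-31\right) 6 - 8\right) + J{\left(-61,-39 \right)}} = \frac{1205 - 3349}{\left(\left(-31\right) 6 - 8\right) + 9 \left(-39\right) \frac{1}{-57 - 61} \left(-59 - 61\right)} = - \frac{2144}{\left(-186 - 8\right) + 9 \left(-39\right) \frac{1}{-118} \left(-120\right)} = - \frac{2144}{-194 + 9 \left(-39\right) \left(- \frac{1}{118}\right) \left(-120\right)} = - \frac{2144}{-194 - \frac{21060}{59}} = - \frac{2144}{- \frac{32506}{59}} = \left(-2144\right) \left(- \frac{59}{32506}\right) = \frac{63248}{16253}$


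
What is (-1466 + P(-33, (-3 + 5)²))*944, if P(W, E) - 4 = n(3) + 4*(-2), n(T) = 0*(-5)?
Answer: -1387680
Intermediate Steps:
n(T) = 0
P(W, E) = -4 (P(W, E) = 4 + (0 + 4*(-2)) = 4 + (0 - 8) = 4 - 8 = -4)
(-1466 + P(-33, (-3 + 5)²))*944 = (-1466 - 4)*944 = -1470*944 = -1387680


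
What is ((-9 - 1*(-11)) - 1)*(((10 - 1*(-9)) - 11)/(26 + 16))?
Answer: 4/21 ≈ 0.19048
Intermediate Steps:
((-9 - 1*(-11)) - 1)*(((10 - 1*(-9)) - 11)/(26 + 16)) = ((-9 + 11) - 1)*(((10 + 9) - 11)/42) = (2 - 1)*((19 - 11)*(1/42)) = 1*(8*(1/42)) = 1*(4/21) = 4/21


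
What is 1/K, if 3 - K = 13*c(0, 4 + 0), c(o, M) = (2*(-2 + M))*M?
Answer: -1/205 ≈ -0.0048781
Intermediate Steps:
c(o, M) = M*(-4 + 2*M) (c(o, M) = (-4 + 2*M)*M = M*(-4 + 2*M))
K = -205 (K = 3 - 13*2*(4 + 0)*(-2 + (4 + 0)) = 3 - 13*2*4*(-2 + 4) = 3 - 13*2*4*2 = 3 - 13*16 = 3 - 1*208 = 3 - 208 = -205)
1/K = 1/(-205) = -1/205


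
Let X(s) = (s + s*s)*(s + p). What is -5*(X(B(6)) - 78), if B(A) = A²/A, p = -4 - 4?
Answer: 810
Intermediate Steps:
p = -8
B(A) = A
X(s) = (-8 + s)*(s + s²) (X(s) = (s + s*s)*(s - 8) = (s + s²)*(-8 + s) = (-8 + s)*(s + s²))
-5*(X(B(6)) - 78) = -5*(6*(-8 + 6² - 7*6) - 78) = -5*(6*(-8 + 36 - 42) - 78) = -5*(6*(-14) - 78) = -5*(-84 - 78) = -5*(-162) = 810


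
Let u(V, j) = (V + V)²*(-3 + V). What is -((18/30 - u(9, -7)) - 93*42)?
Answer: 29247/5 ≈ 5849.4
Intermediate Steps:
u(V, j) = 4*V²*(-3 + V) (u(V, j) = (2*V)²*(-3 + V) = (4*V²)*(-3 + V) = 4*V²*(-3 + V))
-((18/30 - u(9, -7)) - 93*42) = -((18/30 - 4*9²*(-3 + 9)) - 93*42) = -((18*(1/30) - 4*81*6) - 3906) = -((⅗ - 1*1944) - 3906) = -((⅗ - 1944) - 3906) = -(-9717/5 - 3906) = -1*(-29247/5) = 29247/5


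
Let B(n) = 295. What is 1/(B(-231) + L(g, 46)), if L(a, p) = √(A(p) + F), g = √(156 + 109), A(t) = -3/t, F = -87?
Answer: 2714/801431 - 3*I*√20470/4007155 ≈ 0.0033864 - 0.00010711*I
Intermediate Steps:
g = √265 ≈ 16.279
L(a, p) = √(-87 - 3/p) (L(a, p) = √(-3/p - 87) = √(-87 - 3/p))
1/(B(-231) + L(g, 46)) = 1/(295 + √(-87 - 3/46)) = 1/(295 + √(-4005/46)) = 1/(295 + 3*I*√20470/46)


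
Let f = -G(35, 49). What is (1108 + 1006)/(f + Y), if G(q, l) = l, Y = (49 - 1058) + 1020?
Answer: -1057/19 ≈ -55.632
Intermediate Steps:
Y = 11 (Y = -1009 + 1020 = 11)
f = -49 (f = -1*49 = -49)
(1108 + 1006)/(f + Y) = (1108 + 1006)/(-49 + 11) = 2114/(-38) = 2114*(-1/38) = -1057/19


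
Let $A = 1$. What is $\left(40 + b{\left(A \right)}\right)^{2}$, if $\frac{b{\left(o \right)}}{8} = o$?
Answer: $2304$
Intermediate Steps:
$b{\left(o \right)} = 8 o$
$\left(40 + b{\left(A \right)}\right)^{2} = \left(40 + 8 \cdot 1\right)^{2} = \left(40 + 8\right)^{2} = 48^{2} = 2304$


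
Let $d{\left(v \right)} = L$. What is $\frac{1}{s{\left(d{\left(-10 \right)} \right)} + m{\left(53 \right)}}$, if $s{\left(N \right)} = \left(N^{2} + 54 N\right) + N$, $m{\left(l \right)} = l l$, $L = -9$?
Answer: $\frac{1}{2395} \approx 0.00041754$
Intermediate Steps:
$m{\left(l \right)} = l^{2}$
$d{\left(v \right)} = -9$
$s{\left(N \right)} = N^{2} + 55 N$
$\frac{1}{s{\left(d{\left(-10 \right)} \right)} + m{\left(53 \right)}} = \frac{1}{- 9 \left(55 - 9\right) + 53^{2}} = \frac{1}{\left(-9\right) 46 + 2809} = \frac{1}{-414 + 2809} = \frac{1}{2395}$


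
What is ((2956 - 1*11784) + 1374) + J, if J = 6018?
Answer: -1436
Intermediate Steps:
((2956 - 1*11784) + 1374) + J = ((2956 - 1*11784) + 1374) + 6018 = ((2956 - 11784) + 1374) + 6018 = (-8828 + 1374) + 6018 = -7454 + 6018 = -1436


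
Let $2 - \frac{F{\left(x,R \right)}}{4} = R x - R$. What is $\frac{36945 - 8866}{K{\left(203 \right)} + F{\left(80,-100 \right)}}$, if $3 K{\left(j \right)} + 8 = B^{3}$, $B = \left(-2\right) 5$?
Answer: $\frac{28079}{31272} \approx 0.8979$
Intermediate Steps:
$B = -10$
$F{\left(x,R \right)} = 8 + 4 R - 4 R x$ ($F{\left(x,R \right)} = 8 - 4 \left(R x - R\right) = 8 - 4 \left(- R + R x\right) = 8 - \left(- 4 R + 4 R x\right) = 8 + 4 R - 4 R x$)
$K{\left(j \right)} = -336$ ($K{\left(j \right)} = - \frac{8}{3} + \frac{\left(-10\right)^{3}}{3} = - \frac{8}{3} + \frac{1}{3} \left(-1000\right) = - \frac{8}{3} - \frac{1000}{3} = -336$)
$\frac{36945 - 8866}{K{\left(203 \right)} + F{\left(80,-100 \right)}} = \frac{36945 - 8866}{-336 + \left(8 + 4 \left(-100\right) - \left(-400\right) 80\right)} = \frac{28079}{-336 + \left(8 - 400 + 32000\right)} = \frac{28079}{-336 + 31608} = \frac{28079}{31272}$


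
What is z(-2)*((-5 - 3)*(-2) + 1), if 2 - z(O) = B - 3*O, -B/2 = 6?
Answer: 136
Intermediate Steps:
B = -12 (B = -2*6 = -12)
z(O) = 14 + 3*O (z(O) = 2 - (-12 - 3*O) = 2 + (12 + 3*O) = 14 + 3*O)
z(-2)*((-5 - 3)*(-2) + 1) = (14 + 3*(-2))*((-5 - 3)*(-2) + 1) = (14 - 6)*(-8*(-2) + 1) = 8*(16 + 1) = 8*17 = 136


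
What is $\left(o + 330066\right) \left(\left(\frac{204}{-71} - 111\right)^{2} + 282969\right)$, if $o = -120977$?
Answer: $\frac{311921887827906}{5041} \approx 6.1877 \cdot 10^{10}$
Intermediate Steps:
$\left(o + 330066\right) \left(\left(\frac{204}{-71} - 111\right)^{2} + 282969\right) = \left(-120977 + 330066\right) \left(\left(\frac{204}{-71} - 111\right)^{2} + 282969\right) = 209089 \left(\left(204 \left(- \frac{1}{71}\right) - 111\right)^{2} + 282969\right) = 209089 \left(\left(- \frac{204}{71} - 111\right)^{2} + 282969\right) = 209089 \left(\left(- \frac{8085}{71}\right)^{2} + 282969\right) = 209089 \left(\frac{65367225}{5041} + 282969\right) = 209089 \cdot \frac{1491813954}{5041} = \frac{311921887827906}{5041}$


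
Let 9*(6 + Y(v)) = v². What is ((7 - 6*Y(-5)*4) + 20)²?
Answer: 97969/9 ≈ 10885.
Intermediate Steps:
Y(v) = -6 + v²/9
((7 - 6*Y(-5)*4) + 20)² = ((7 - 6*(-6 + (⅑)*(-5)²)*4) + 20)² = ((7 - 6*(-6 + (⅑)*25)*4) + 20)² = ((7 - 6*(-6 + 25/9)*4) + 20)² = ((7 - 6*(-29/9*4)) + 20)² = ((7 - (-232)/3) + 20)² = ((7 - 6*(-116/9)) + 20)² = ((7 + 232/3) + 20)² = (253/3 + 20)² = (313/3)² = 97969/9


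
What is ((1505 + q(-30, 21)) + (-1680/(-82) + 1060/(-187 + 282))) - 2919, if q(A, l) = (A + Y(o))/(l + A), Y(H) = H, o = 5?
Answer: -9672211/7011 ≈ -1379.6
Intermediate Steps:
q(A, l) = (5 + A)/(A + l) (q(A, l) = (A + 5)/(l + A) = (5 + A)/(A + l))
((1505 + q(-30, 21)) + (-1680/(-82) + 1060/(-187 + 282))) - 2919 = ((1505 + (5 - 30)/(-30 + 21)) + (-1680/(-82) + 1060/(-187 + 282))) - 2919 = ((1505 - 25/(-9)) + (-1680*(-1/82) + 1060/95)) - 2919 = ((1505 - ⅑*(-25)) + (840/41 + 1060*(1/95))) - 2919 = ((1505 + 25/9) + (840/41 + 212/19)) - 2919 = (13570/9 + 24652/779) - 2919 = 10792898/7011 - 2919 = -9672211/7011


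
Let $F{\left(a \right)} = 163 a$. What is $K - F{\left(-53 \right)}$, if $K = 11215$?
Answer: $19854$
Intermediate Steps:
$K - F{\left(-53 \right)} = 11215 - 163 \left(-53\right) = 11215 - -8639 = 11215 + 8639 = 19854$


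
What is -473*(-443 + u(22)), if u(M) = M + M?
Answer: 188727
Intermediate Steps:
u(M) = 2*M
-473*(-443 + u(22)) = -473*(-443 + 2*22) = -473*(-443 + 44) = -473*(-399) = 188727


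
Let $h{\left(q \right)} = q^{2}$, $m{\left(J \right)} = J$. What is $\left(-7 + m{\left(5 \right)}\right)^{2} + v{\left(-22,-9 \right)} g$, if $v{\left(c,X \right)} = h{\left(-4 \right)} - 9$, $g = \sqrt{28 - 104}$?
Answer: $4 + 14 i \sqrt{19} \approx 4.0 + 61.025 i$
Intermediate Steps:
$g = 2 i \sqrt{19}$ ($g = \sqrt{-76} = 2 i \sqrt{19} \approx 8.7178 i$)
$v{\left(c,X \right)} = 7$ ($v{\left(c,X \right)} = \left(-4\right)^{2} - 9 = 16 - 9 = 7$)
$\left(-7 + m{\left(5 \right)}\right)^{2} + v{\left(-22,-9 \right)} g = \left(-7 + 5\right)^{2} + 7 \cdot 2 i \sqrt{19} = \left(-2\right)^{2} + 14 i \sqrt{19} = 4 + 14 i \sqrt{19}$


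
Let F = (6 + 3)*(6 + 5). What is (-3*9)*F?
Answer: -2673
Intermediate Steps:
F = 99 (F = 9*11 = 99)
(-3*9)*F = -3*9*99 = -27*99 = -2673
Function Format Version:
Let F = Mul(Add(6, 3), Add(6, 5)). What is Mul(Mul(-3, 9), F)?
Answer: -2673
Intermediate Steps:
F = 99 (F = Mul(9, 11) = 99)
Mul(Mul(-3, 9), F) = Mul(Mul(-3, 9), 99) = Mul(-27, 99) = -2673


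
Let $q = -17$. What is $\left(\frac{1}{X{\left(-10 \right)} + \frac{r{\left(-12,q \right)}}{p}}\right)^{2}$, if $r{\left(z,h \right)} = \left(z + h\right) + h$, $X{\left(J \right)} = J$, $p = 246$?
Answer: $\frac{15129}{1570009} \approx 0.0096363$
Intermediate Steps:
$r{\left(z,h \right)} = z + 2 h$ ($r{\left(z,h \right)} = \left(h + z\right) + h = z + 2 h$)
$\left(\frac{1}{X{\left(-10 \right)} + \frac{r{\left(-12,q \right)}}{p}}\right)^{2} = \left(\frac{1}{-10 + \frac{-12 + 2 \left(-17\right)}{246}}\right)^{2} = \left(\frac{1}{-10 + \left(-12 - 34\right) \frac{1}{246}}\right)^{2} = \left(\frac{1}{-10 - \frac{23}{123}}\right)^{2} = \left(\frac{1}{- \frac{1253}{123}}\right)^{2} = \left(- \frac{123}{1253}\right)^{2} = \frac{15129}{1570009}$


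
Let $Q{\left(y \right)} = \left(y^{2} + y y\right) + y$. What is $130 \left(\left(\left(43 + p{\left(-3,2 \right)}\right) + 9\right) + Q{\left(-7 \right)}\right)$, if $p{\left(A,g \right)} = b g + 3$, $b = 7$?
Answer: $20800$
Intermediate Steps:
$Q{\left(y \right)} = y + 2 y^{2}$ ($Q{\left(y \right)} = \left(y^{2} + y^{2}\right) + y = 2 y^{2} + y = y + 2 y^{2}$)
$p{\left(A,g \right)} = 3 + 7 g$ ($p{\left(A,g \right)} = 7 g + 3 = 3 + 7 g$)
$130 \left(\left(\left(43 + p{\left(-3,2 \right)}\right) + 9\right) + Q{\left(-7 \right)}\right) = 130 \left(\left(\left(43 + \left(3 + 7 \cdot 2\right)\right) + 9\right) - 7 \left(1 + 2 \left(-7\right)\right)\right) = 130 \left(\left(\left(43 + \left(3 + 14\right)\right) + 9\right) - 7 \left(1 - 14\right)\right) = 130 \left(\left(\left(43 + 17\right) + 9\right) - -91\right) = 130 \left(\left(60 + 9\right) + 91\right) = 130 \left(69 + 91\right) = 130 \cdot 160 = 20800$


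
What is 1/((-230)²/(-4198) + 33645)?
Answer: 2099/70594405 ≈ 2.9733e-5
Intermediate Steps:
1/((-230)²/(-4198) + 33645) = 1/(52900*(-1/4198) + 33645) = 1/(-26450/2099 + 33645) = 1/(70594405/2099) = 2099/70594405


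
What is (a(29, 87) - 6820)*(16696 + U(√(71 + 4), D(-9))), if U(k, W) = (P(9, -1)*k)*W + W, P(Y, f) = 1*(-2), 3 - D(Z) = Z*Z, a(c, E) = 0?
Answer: -113334760 - 5319600*√3 ≈ -1.2255e+8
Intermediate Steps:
D(Z) = 3 - Z² (D(Z) = 3 - Z*Z = 3 - Z²)
P(Y, f) = -2
U(k, W) = W - 2*W*k (U(k, W) = (-2*k)*W + W = -2*W*k + W = W - 2*W*k)
(a(29, 87) - 6820)*(16696 + U(√(71 + 4), D(-9))) = (0 - 6820)*(16696 + (3 - 1*(-9)²)*(1 - 2*√(71 + 4))) = -6820*(16696 + (3 - 1*81)*(1 - 10*√3)) = -6820*(16696 + (3 - 81)*(1 - 10*√3)) = -6820*(16696 - 78*(1 - 10*√3)) = -6820*(16696 + (-78 + 780*√3)) = -6820*(16618 + 780*√3) = -113334760 - 5319600*√3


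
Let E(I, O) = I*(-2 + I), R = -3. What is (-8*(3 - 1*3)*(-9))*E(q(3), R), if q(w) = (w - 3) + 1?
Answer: 0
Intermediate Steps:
q(w) = -2 + w (q(w) = (-3 + w) + 1 = -2 + w)
(-8*(3 - 1*3)*(-9))*E(q(3), R) = (-8*(3 - 1*3)*(-9))*((-2 + 3)*(-2 + (-2 + 3))) = (-8*(3 - 3)*(-9))*(1*(-2 + 1)) = (-8*0*(-9))*(1*(-1)) = (0*(-9))*(-1) = 0*(-1) = 0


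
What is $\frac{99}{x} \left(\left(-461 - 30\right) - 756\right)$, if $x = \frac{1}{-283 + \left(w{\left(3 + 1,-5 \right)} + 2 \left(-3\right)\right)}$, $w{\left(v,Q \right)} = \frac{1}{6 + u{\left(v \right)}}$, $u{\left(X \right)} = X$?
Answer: $\frac{356655717}{10} \approx 3.5666 \cdot 10^{7}$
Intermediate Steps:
$w{\left(v,Q \right)} = \frac{1}{6 + v}$
$x = - \frac{10}{2889}$ ($x = \frac{1}{-283 + \left(\frac{1}{6 + \left(3 + 1\right)} + 2 \left(-3\right)\right)} = \frac{1}{-283 - \left(6 - \frac{1}{6 + 4}\right)} = \frac{1}{-283 - \left(6 - \frac{1}{10}\right)} = \frac{1}{-283 + \left(\frac{1}{10} - 6\right)} = \frac{1}{-283 - \frac{59}{10}} = \frac{1}{- \frac{2889}{10}} = - \frac{10}{2889} \approx -0.0034614$)
$\frac{99}{x} \left(\left(-461 - 30\right) - 756\right) = \frac{99}{- \frac{10}{2889}} \left(\left(-461 - 30\right) - 756\right) = 99 \left(- \frac{2889}{10}\right) \left(-491 - 756\right) = \left(- \frac{286011}{10}\right) \left(-1247\right) = \frac{356655717}{10}$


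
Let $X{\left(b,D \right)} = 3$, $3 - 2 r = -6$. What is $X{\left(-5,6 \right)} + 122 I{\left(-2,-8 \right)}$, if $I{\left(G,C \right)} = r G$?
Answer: $-1095$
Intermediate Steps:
$r = \frac{9}{2}$ ($r = \frac{3}{2} - -3 = \frac{3}{2} + 3 = \frac{9}{2} \approx 4.5$)
$I{\left(G,C \right)} = \frac{9 G}{2}$
$X{\left(-5,6 \right)} + 122 I{\left(-2,-8 \right)} = 3 + 122 \cdot \frac{9}{2} \left(-2\right) = 3 + 122 \left(-9\right) = 3 - 1098 = -1095$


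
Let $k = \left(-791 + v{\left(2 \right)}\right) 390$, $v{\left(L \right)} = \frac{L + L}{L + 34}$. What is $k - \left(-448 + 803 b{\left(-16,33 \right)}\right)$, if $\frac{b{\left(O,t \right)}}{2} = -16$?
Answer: $- \frac{846908}{3} \approx -2.823 \cdot 10^{5}$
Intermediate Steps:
$v{\left(L \right)} = \frac{2 L}{34 + L}$
$b{\left(O,t \right)} = -32$ ($b{\left(O,t \right)} = 2 \left(-16\right) = -32$)
$k = - \frac{925340}{3}$ ($k = \left(-791 + 2 \cdot 2 \frac{1}{34 + 2}\right) 390 = \left(-791 + 2 \cdot 2 \cdot \frac{1}{36}\right) 390 = \left(-791 + \frac{1}{9}\right) 390 = \left(- \frac{7118}{9}\right) 390 = - \frac{925340}{3} \approx -3.0845 \cdot 10^{5}$)
$k - \left(-448 + 803 b{\left(-16,33 \right)}\right) = - \frac{925340}{3} + \left(448 - -25696\right) = - \frac{925340}{3} + \left(448 + 25696\right) = - \frac{925340}{3} + 26144 = - \frac{846908}{3}$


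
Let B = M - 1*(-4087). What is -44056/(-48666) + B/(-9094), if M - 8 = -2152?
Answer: 153043613/221284302 ≈ 0.69162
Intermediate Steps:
M = -2144 (M = 8 - 2152 = -2144)
B = 1943 (B = -2144 - 1*(-4087) = -2144 + 4087 = 1943)
-44056/(-48666) + B/(-9094) = -44056/(-48666) + 1943/(-9094) = -44056*(-1/48666) + 1943*(-1/9094) = 22028/24333 - 1943/9094 = 153043613/221284302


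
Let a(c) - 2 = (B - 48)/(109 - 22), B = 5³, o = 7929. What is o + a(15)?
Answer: 690074/87 ≈ 7931.9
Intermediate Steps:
B = 125
a(c) = 251/87 (a(c) = 2 + (125 - 48)/(109 - 22) = 2 + 77/87 = 251/87)
o + a(15) = 7929 + 251/87 = 690074/87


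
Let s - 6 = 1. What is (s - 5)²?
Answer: 4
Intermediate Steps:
s = 7 (s = 6 + 1 = 7)
(s - 5)² = (7 - 5)² = 2² = 4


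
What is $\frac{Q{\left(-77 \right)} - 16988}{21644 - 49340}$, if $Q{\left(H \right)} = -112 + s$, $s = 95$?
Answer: $\frac{17005}{27696} \approx 0.61399$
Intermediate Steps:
$Q{\left(H \right)} = -17$ ($Q{\left(H \right)} = -112 + 95 = -17$)
$\frac{Q{\left(-77 \right)} - 16988}{21644 - 49340} = \frac{-17 - 16988}{21644 - 49340} = - \frac{17005}{-27696} = \left(-17005\right) \left(- \frac{1}{27696}\right) = \frac{17005}{27696}$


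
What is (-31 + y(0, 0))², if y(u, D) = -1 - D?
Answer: 1024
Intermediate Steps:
(-31 + y(0, 0))² = (-31 + (-1 - 1*0))² = (-31 + (-1 + 0))² = (-31 - 1)² = (-32)² = 1024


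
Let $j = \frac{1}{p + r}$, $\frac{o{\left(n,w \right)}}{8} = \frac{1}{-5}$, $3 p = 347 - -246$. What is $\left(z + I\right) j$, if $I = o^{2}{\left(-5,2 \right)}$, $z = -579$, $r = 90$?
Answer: $- \frac{43233}{21575} \approx -2.0038$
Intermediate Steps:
$p = \frac{593}{3}$ ($p = \frac{347 - -246}{3} = \frac{347 + 246}{3} = \frac{1}{3} \cdot 593 = \frac{593}{3} \approx 197.67$)
$o{\left(n,w \right)} = - \frac{8}{5}$ ($o{\left(n,w \right)} = \frac{8}{-5} = 8 \left(- \frac{1}{5}\right) = - \frac{8}{5}$)
$I = \frac{64}{25}$ ($I = \left(- \frac{8}{5}\right)^{2} = \frac{64}{25} \approx 2.56$)
$j = \frac{3}{863}$ ($j = \frac{1}{\frac{593}{3} + 90} = \frac{1}{\frac{863}{3}} = \frac{3}{863} \approx 0.0034762$)
$\left(z + I\right) j = \left(-579 + \frac{64}{25}\right) \frac{3}{863} = \left(- \frac{14411}{25}\right) \frac{3}{863} = - \frac{43233}{21575}$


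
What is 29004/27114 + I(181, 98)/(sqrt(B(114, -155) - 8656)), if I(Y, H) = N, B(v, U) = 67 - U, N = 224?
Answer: 4834/4519 - 112*I*sqrt(8434)/4217 ≈ 1.0697 - 2.4391*I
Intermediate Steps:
I(Y, H) = 224
29004/27114 + I(181, 98)/(sqrt(B(114, -155) - 8656)) = 29004/27114 + 224/(sqrt((67 - 1*(-155)) - 8656)) = 29004*(1/27114) + 224/(sqrt((67 + 155) - 8656)) = 4834/4519 + 224/(sqrt(222 - 8656)) = 4834/4519 + 224/(sqrt(-8434)) = 4834/4519 + 224/((I*sqrt(8434))) = 4834/4519 + 224*(-I*sqrt(8434)/8434) = 4834/4519 - 112*I*sqrt(8434)/4217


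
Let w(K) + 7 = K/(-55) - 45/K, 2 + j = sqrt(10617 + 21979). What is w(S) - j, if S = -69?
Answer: -3913/1265 - 2*sqrt(8149) ≈ -183.64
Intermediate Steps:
j = -2 + 2*sqrt(8149) (j = -2 + sqrt(10617 + 21979) = -2 + sqrt(32596) = -2 + 2*sqrt(8149) ≈ 178.54)
w(K) = -7 - 45/K - K/55 (w(K) = -7 + (K/(-55) - 45/K) = -7 + (K*(-1/55) - 45/K) = -7 + (-K/55 - 45/K) = -7 + (-45/K - K/55) = -7 - 45/K - K/55)
w(S) - j = (-7 - 45/(-69) - 1/55*(-69)) - (-2 + 2*sqrt(8149)) = (-7 - 45*(-1/69) + 69/55) + (2 - 2*sqrt(8149)) = (-7 + 15/23 + 69/55) + (2 - 2*sqrt(8149)) = -6443/1265 + (2 - 2*sqrt(8149)) = -3913/1265 - 2*sqrt(8149)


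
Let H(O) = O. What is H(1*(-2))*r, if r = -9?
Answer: 18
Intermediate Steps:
H(1*(-2))*r = (1*(-2))*(-9) = -2*(-9) = 18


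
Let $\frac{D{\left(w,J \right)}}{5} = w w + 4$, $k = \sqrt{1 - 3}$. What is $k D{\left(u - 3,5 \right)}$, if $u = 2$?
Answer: $25 i \sqrt{2} \approx 35.355 i$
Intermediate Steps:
$k = i \sqrt{2}$ ($k = \sqrt{-2} = i \sqrt{2} \approx 1.4142 i$)
$D{\left(w,J \right)} = 20 + 5 w^{2}$ ($D{\left(w,J \right)} = 5 \left(w w + 4\right) = 5 \left(w^{2} + 4\right) = 5 \left(4 + w^{2}\right) = 20 + 5 w^{2}$)
$k D{\left(u - 3,5 \right)} = i \sqrt{2} \left(20 + 5 \left(2 - 3\right)^{2}\right) = i \sqrt{2} \left(20 + 5 \left(-1\right)^{2}\right) = i \sqrt{2} \left(20 + 5 \cdot 1\right) = i \sqrt{2} \left(20 + 5\right) = i \sqrt{2} \cdot 25 = 25 i \sqrt{2}$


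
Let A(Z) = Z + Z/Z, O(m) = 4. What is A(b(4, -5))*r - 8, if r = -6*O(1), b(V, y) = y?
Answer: 88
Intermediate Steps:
A(Z) = 1 + Z (A(Z) = Z + 1 = 1 + Z)
r = -24 (r = -6*4 = -24)
A(b(4, -5))*r - 8 = (1 - 5)*(-24) - 8 = -4*(-24) - 8 = 96 - 8 = 88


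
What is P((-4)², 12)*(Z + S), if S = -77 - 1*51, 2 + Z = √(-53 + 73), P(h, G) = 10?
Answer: -1300 + 20*√5 ≈ -1255.3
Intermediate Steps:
Z = -2 + 2*√5 (Z = -2 + √(-53 + 73) = -2 + √20 = -2 + 2*√5 ≈ 2.4721)
S = -128 (S = -77 - 51 = -128)
P((-4)², 12)*(Z + S) = 10*((-2 + 2*√5) - 128) = 10*(-130 + 2*√5) = -1300 + 20*√5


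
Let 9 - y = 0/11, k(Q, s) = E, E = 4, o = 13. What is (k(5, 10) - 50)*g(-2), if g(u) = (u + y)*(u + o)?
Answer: -3542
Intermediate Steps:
k(Q, s) = 4
y = 9 (y = 9 - 0/11 = 9 - 1*0 = 9 + 0 = 9)
g(u) = (9 + u)*(13 + u) (g(u) = (u + 9)*(u + 13) = (9 + u)*(13 + u))
(k(5, 10) - 50)*g(-2) = (4 - 50)*(117 + (-2)² + 22*(-2)) = -46*(117 + 4 - 44) = -46*77 = -3542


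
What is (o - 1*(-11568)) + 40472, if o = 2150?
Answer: 54190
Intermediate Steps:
(o - 1*(-11568)) + 40472 = (2150 - 1*(-11568)) + 40472 = (2150 + 11568) + 40472 = 13718 + 40472 = 54190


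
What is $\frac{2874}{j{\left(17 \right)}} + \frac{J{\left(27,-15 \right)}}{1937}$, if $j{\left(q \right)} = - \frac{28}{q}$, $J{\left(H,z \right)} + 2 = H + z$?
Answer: $- \frac{47318833}{27118} \approx -1744.9$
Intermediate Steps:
$J{\left(H,z \right)} = -2 + H + z$ ($J{\left(H,z \right)} = -2 + \left(H + z\right) = -2 + H + z$)
$\frac{2874}{j{\left(17 \right)}} + \frac{J{\left(27,-15 \right)}}{1937} = \frac{2874}{\left(-28\right) \frac{1}{17}} + \frac{-2 + 27 - 15}{1937} = \frac{2874}{\left(-28\right) \frac{1}{17}} + 10 \cdot \frac{1}{1937} = \frac{2874}{- \frac{28}{17}} + \frac{10}{1937} = 2874 \left(- \frac{17}{28}\right) + \frac{10}{1937} = - \frac{24429}{14} + \frac{10}{1937} = - \frac{47318833}{27118}$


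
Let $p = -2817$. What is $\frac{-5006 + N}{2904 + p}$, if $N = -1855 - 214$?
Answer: $- \frac{7075}{87} \approx -81.322$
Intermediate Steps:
$N = -2069$ ($N = -1855 - 214 = -2069$)
$\frac{-5006 + N}{2904 + p} = \frac{-5006 - 2069}{2904 - 2817} = - \frac{7075}{87}$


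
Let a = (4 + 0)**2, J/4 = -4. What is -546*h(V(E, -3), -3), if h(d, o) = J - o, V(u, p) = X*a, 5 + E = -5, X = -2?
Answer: 7098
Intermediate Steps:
J = -16 (J = 4*(-4) = -16)
E = -10 (E = -5 - 5 = -10)
a = 16 (a = 4**2 = 16)
V(u, p) = -32 (V(u, p) = -2*16 = -32)
h(d, o) = -16 - o
-546*h(V(E, -3), -3) = -546*(-16 - 1*(-3)) = -546*(-16 + 3) = -546*(-13) = 7098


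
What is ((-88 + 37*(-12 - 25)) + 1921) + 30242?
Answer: 30706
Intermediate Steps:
((-88 + 37*(-12 - 25)) + 1921) + 30242 = ((-88 + 37*(-37)) + 1921) + 30242 = ((-88 - 1369) + 1921) + 30242 = (-1457 + 1921) + 30242 = 464 + 30242 = 30706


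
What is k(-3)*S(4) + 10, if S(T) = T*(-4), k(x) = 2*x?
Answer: 106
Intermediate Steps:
S(T) = -4*T
k(-3)*S(4) + 10 = (2*(-3))*(-4*4) + 10 = -6*(-16) + 10 = 96 + 10 = 106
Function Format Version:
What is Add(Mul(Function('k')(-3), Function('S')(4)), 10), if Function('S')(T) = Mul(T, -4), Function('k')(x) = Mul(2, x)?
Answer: 106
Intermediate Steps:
Function('S')(T) = Mul(-4, T)
Add(Mul(Function('k')(-3), Function('S')(4)), 10) = Add(Mul(Mul(2, -3), Mul(-4, 4)), 10) = Add(Mul(-6, -16), 10) = Add(96, 10) = 106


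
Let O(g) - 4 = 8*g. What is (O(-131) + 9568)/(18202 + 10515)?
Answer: 8524/28717 ≈ 0.29683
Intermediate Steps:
O(g) = 4 + 8*g
(O(-131) + 9568)/(18202 + 10515) = ((4 + 8*(-131)) + 9568)/(18202 + 10515) = ((4 - 1048) + 9568)/28717 = (-1044 + 9568)*(1/28717) = 8524*(1/28717) = 8524/28717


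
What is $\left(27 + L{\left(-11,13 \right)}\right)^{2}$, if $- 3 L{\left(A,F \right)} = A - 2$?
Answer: $\frac{8836}{9} \approx 981.78$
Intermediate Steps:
$L{\left(A,F \right)} = \frac{2}{3} - \frac{A}{3}$ ($L{\left(A,F \right)} = - \frac{A - 2}{3} = - \frac{-2 + A}{3} = \frac{2}{3} - \frac{A}{3}$)
$\left(27 + L{\left(-11,13 \right)}\right)^{2} = \left(27 + \left(\frac{2}{3} - - \frac{11}{3}\right)\right)^{2} = \left(27 + \left(\frac{2}{3} + \frac{11}{3}\right)\right)^{2} = \left(27 + \frac{13}{3}\right)^{2} = \left(\frac{94}{3}\right)^{2} = \frac{8836}{9}$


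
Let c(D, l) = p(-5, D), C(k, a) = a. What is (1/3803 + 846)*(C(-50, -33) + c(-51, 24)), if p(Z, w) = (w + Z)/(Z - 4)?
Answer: -775378699/34227 ≈ -22654.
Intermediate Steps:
p(Z, w) = (Z + w)/(-4 + Z)
c(D, l) = 5/9 - D/9 (c(D, l) = (-5 + D)/(-4 - 5) = (-5 + D)/(-9) = -(-5 + D)/9 = 5/9 - D/9)
(1/3803 + 846)*(C(-50, -33) + c(-51, 24)) = (1/3803 + 846)*(-33 + (5/9 - 1/9*(-51))) = (1/3803 + 846)*(-33 + (5/9 + 17/3)) = 3217339*(-33 + 56/9)/3803 = (3217339/3803)*(-241/9) = -775378699/34227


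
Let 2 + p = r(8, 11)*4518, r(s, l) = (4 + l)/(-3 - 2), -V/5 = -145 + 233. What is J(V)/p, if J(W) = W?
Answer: 110/3389 ≈ 0.032458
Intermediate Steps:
V = -440 (V = -5*(-145 + 233) = -5*88 = -440)
r(s, l) = -⅘ - l/5 (r(s, l) = (4 + l)/(-5) = (4 + l)*(-⅕) = -⅘ - l/5)
p = -13556 (p = -2 + (-⅘ - ⅕*11)*4518 = -2 + (-⅘ - 11/5)*4518 = -2 - 3*4518 = -2 - 13554 = -13556)
J(V)/p = -440/(-13556) = -440*(-1/13556) = 110/3389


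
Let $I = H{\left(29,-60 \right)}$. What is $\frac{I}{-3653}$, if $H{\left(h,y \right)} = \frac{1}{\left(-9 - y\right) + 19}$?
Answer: $- \frac{1}{255710} \approx -3.9107 \cdot 10^{-6}$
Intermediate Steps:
$H{\left(h,y \right)} = \frac{1}{10 - y}$
$I = \frac{1}{70}$ ($I = - \frac{1}{-10 - 60} = - \frac{1}{-70} = \left(-1\right) \left(- \frac{1}{70}\right) = \frac{1}{70} \approx 0.014286$)
$\frac{I}{-3653} = \frac{1}{70 \left(-3653\right)} = \frac{1}{70} \left(- \frac{1}{3653}\right) = - \frac{1}{255710}$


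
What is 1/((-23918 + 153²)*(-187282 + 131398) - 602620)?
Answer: 1/27842336 ≈ 3.5917e-8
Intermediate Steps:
1/((-23918 + 153²)*(-187282 + 131398) - 602620) = 1/((-23918 + 23409)*(-55884) - 602620) = 1/(-509*(-55884) - 602620) = 1/(28444956 - 602620) = 1/27842336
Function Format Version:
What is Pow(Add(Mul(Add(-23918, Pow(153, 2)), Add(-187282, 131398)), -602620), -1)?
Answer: Rational(1, 27842336) ≈ 3.5917e-8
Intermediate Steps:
Pow(Add(Mul(Add(-23918, Pow(153, 2)), Add(-187282, 131398)), -602620), -1) = Pow(Add(Mul(Add(-23918, 23409), -55884), -602620), -1) = Pow(Add(Mul(-509, -55884), -602620), -1) = Pow(Add(28444956, -602620), -1) = Pow(27842336, -1) = Rational(1, 27842336)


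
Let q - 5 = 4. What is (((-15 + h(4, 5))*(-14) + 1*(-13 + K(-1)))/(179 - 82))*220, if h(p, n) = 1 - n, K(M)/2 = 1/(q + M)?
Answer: 55715/97 ≈ 574.38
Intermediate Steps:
q = 9 (q = 5 + 4 = 9)
K(M) = 2/(9 + M)
(((-15 + h(4, 5))*(-14) + 1*(-13 + K(-1)))/(179 - 82))*220 = (((-15 + (1 - 1*5))*(-14) + 1*(-13 + 2/(9 - 1)))/(179 - 82))*220 = (((-15 + (1 - 5))*(-14) + 1*(-13 + 2/8))/97)*220 = (((-15 - 4)*(-14) + 1*(-13 + 2*(⅛)))*(1/97))*220 = ((-19*(-14) + 1*(-13 + ¼))*(1/97))*220 = ((266 + 1*(-51/4))*(1/97))*220 = ((266 - 51/4)*(1/97))*220 = ((1013/4)*(1/97))*220 = (1013/388)*220 = 55715/97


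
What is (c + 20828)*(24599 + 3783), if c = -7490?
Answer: 378559116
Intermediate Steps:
(c + 20828)*(24599 + 3783) = (-7490 + 20828)*(24599 + 3783) = 13338*28382 = 378559116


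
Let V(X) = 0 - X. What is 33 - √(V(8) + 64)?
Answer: 33 - 2*√14 ≈ 25.517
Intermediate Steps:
V(X) = -X
33 - √(V(8) + 64) = 33 - √(-1*8 + 64) = 33 - √(-8 + 64) = 33 - √56 = 33 - 2*√14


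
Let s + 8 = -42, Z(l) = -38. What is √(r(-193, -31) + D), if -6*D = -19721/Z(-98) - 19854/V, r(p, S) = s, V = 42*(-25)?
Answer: I*√2223194883/3990 ≈ 11.817*I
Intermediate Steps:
s = -50 (s = -8 - 42 = -50)
V = -1050
r(p, S) = -50
D = -3576917/39900 (D = -(-19721/(-38) - 19854/(-1050))/6 = -(-19721*(-1/38) - 19854*(-1/1050))/6 = -(19721/38 + 3309/175)/6 = -⅙*3576917/6650 = -3576917/39900 ≈ -89.647)
√(r(-193, -31) + D) = √(-50 - 3576917/39900) = √(-5571917/39900) = I*√2223194883/3990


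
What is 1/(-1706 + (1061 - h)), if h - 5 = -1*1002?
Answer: 1/352 ≈ 0.0028409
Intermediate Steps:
h = -997 (h = 5 - 1*1002 = 5 - 1002 = -997)
1/(-1706 + (1061 - h)) = 1/(-1706 + (1061 - 1*(-997))) = 1/(-1706 + (1061 + 997)) = 1/(-1706 + 2058) = 1/352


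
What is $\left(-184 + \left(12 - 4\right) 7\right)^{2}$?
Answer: $16384$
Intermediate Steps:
$\left(-184 + \left(12 - 4\right) 7\right)^{2} = \left(-184 + 8 \cdot 7\right)^{2} = \left(-184 + 56\right)^{2} = \left(-128\right)^{2} = 16384$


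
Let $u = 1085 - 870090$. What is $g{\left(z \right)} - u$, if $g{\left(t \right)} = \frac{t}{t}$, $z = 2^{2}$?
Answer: $869006$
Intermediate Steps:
$z = 4$
$g{\left(t \right)} = 1$
$u = -869005$ ($u = 1085 - 870090 = -869005$)
$g{\left(z \right)} - u = 1 - -869005 = 1 + 869005 = 869006$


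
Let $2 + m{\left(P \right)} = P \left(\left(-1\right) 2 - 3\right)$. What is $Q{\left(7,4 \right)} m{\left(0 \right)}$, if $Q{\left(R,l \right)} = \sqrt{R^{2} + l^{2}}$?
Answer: $- 2 \sqrt{65} \approx -16.125$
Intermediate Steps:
$m{\left(P \right)} = -2 - 5 P$ ($m{\left(P \right)} = -2 + P \left(\left(-1\right) 2 - 3\right) = -2 + P \left(-2 - 3\right) = -2 + P \left(-5\right) = -2 - 5 P$)
$Q{\left(7,4 \right)} m{\left(0 \right)} = \sqrt{7^{2} + 4^{2}} \left(-2 - 0\right) = \sqrt{49 + 16} \left(-2 + 0\right) = \sqrt{65} \left(-2\right) = - 2 \sqrt{65}$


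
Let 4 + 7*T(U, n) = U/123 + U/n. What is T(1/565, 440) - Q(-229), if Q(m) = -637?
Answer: 136224099563/214044600 ≈ 636.43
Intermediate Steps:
T(U, n) = -4/7 + U/861 + U/(7*n) (T(U, n) = -4/7 + (U/123 + U/n)/7 = -4/7 + (U/861 + U/(7*n)) = -4/7 + U/861 + U/(7*n))
T(1/565, 440) - Q(-229) = (1/861)*(123/565 + 440*(-492 + 1/565))/440 - 1*(-637) = (1/861)*(1/440)*(123*(1/565) + 440*(-492 + 1/565)) + 637 = (1/861)*(1/440)*(123/565 + 440*(-277979/565)) + 637 = (1/861)*(1/440)*(123/565 - 24462152/113) + 637 = (1/861)*(1/440)*(-122310637/565) + 637 = -122310637/214044600 + 637 = 136224099563/214044600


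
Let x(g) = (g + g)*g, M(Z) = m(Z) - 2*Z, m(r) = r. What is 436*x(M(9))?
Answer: 70632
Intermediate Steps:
M(Z) = -Z (M(Z) = Z - 2*Z = -Z)
x(g) = 2*g**2 (x(g) = (2*g)*g = 2*g**2)
436*x(M(9)) = 436*(2*(-1*9)**2) = 436*(2*(-9)**2) = 436*(2*81) = 436*162 = 70632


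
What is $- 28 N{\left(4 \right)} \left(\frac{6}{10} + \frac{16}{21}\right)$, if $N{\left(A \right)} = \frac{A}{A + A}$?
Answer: $- \frac{286}{15} \approx -19.067$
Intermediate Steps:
$N{\left(A \right)} = \frac{1}{2}$ ($N{\left(A \right)} = \frac{A}{2 A} = A \frac{1}{2 A} = \frac{1}{2}$)
$- 28 N{\left(4 \right)} \left(\frac{6}{10} + \frac{16}{21}\right) = \left(-28\right) \frac{1}{2} \left(\frac{6}{10} + \frac{16}{21}\right) = - 14 \left(6 \cdot \frac{1}{10} + 16 \cdot \frac{1}{21}\right) = - 14 \left(\frac{3}{5} + \frac{16}{21}\right) = \left(-14\right) \frac{143}{105} = - \frac{286}{15}$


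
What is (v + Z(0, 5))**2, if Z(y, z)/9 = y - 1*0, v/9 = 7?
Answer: 3969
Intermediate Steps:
v = 63 (v = 9*7 = 63)
Z(y, z) = 9*y (Z(y, z) = 9*(y - 1*0) = 9*(y + 0) = 9*y)
(v + Z(0, 5))**2 = (63 + 9*0)**2 = (63 + 0)**2 = 63**2 = 3969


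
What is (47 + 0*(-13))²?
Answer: 2209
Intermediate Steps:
(47 + 0*(-13))² = (47 + 0)² = 47² = 2209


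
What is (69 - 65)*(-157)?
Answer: -628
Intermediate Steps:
(69 - 65)*(-157) = 4*(-157) = -628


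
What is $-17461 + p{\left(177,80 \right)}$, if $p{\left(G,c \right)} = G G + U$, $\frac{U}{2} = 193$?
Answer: $14254$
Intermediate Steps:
$U = 386$ ($U = 2 \cdot 193 = 386$)
$p{\left(G,c \right)} = 386 + G^{2}$ ($p{\left(G,c \right)} = G G + 386 = G^{2} + 386 = 386 + G^{2}$)
$-17461 + p{\left(177,80 \right)} = -17461 + \left(386 + 177^{2}\right) = -17461 + \left(386 + 31329\right) = -17461 + 31715 = 14254$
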